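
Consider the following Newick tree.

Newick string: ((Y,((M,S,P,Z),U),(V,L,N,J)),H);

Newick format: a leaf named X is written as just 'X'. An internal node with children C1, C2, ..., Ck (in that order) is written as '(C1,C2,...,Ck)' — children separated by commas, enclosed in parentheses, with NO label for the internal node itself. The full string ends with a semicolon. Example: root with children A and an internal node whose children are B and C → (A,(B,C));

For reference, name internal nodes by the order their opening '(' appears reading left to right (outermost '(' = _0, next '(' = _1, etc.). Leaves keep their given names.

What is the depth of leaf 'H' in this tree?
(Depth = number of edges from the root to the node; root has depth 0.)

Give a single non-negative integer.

Answer: 1

Derivation:
Newick: ((Y,((M,S,P,Z),U),(V,L,N,J)),H);
Naming internals by '(' encounter order: outermost '(' = _0, next = _1, ...
Query node: H
Path from root: _0 -> H
Depth of H: 1 (number of edges from root)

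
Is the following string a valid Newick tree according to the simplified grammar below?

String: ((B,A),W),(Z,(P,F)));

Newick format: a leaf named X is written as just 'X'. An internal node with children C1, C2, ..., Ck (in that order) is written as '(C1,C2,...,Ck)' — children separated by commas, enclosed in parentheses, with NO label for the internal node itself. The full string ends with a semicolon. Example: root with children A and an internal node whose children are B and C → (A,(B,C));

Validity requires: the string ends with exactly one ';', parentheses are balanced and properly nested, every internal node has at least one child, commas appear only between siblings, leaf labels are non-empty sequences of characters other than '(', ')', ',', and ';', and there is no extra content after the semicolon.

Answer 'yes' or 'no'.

Input: ((B,A),W),(Z,(P,F)));
Paren balance: 4 '(' vs 5 ')' MISMATCH
Ends with single ';': True
Full parse: FAILS (extra content after tree at pos 9)
Valid: False

Answer: no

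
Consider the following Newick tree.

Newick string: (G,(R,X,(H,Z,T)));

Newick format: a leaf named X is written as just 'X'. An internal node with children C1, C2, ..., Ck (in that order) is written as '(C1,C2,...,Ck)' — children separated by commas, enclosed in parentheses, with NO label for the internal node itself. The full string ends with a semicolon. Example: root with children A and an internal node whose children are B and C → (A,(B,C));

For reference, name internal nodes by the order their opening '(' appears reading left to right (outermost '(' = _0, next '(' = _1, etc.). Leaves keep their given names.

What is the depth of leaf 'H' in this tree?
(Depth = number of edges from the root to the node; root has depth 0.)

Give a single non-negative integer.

Newick: (G,(R,X,(H,Z,T)));
Naming internals by '(' encounter order: outermost '(' = _0, next = _1, ...
Query node: H
Path from root: _0 -> _1 -> _2 -> H
Depth of H: 3 (number of edges from root)

Answer: 3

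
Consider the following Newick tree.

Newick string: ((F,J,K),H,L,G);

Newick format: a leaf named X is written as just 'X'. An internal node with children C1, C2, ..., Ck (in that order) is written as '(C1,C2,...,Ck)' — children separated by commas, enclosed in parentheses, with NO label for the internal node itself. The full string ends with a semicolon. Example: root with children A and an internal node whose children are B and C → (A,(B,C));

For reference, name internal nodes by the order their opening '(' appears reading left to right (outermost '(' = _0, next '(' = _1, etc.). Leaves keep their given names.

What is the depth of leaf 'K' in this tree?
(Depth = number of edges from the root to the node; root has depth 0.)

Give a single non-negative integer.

Answer: 2

Derivation:
Newick: ((F,J,K),H,L,G);
Naming internals by '(' encounter order: outermost '(' = _0, next = _1, ...
Query node: K
Path from root: _0 -> _1 -> K
Depth of K: 2 (number of edges from root)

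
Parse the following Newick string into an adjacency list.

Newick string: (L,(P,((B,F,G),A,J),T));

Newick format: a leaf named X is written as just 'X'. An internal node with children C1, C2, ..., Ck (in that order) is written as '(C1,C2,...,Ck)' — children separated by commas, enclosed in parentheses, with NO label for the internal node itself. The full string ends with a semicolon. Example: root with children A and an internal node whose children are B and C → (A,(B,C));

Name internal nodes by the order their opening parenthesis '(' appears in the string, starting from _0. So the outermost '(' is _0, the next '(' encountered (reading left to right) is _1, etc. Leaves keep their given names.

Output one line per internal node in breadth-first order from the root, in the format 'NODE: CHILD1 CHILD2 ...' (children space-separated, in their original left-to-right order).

Answer: _0: L _1
_1: P _2 T
_2: _3 A J
_3: B F G

Derivation:
Input: (L,(P,((B,F,G),A,J),T));
Scanning left-to-right, naming '(' by encounter order:
  pos 0: '(' -> open internal node _0 (depth 1)
  pos 3: '(' -> open internal node _1 (depth 2)
  pos 6: '(' -> open internal node _2 (depth 3)
  pos 7: '(' -> open internal node _3 (depth 4)
  pos 13: ')' -> close internal node _3 (now at depth 3)
  pos 18: ')' -> close internal node _2 (now at depth 2)
  pos 21: ')' -> close internal node _1 (now at depth 1)
  pos 22: ')' -> close internal node _0 (now at depth 0)
Total internal nodes: 4
BFS adjacency from root:
  _0: L _1
  _1: P _2 T
  _2: _3 A J
  _3: B F G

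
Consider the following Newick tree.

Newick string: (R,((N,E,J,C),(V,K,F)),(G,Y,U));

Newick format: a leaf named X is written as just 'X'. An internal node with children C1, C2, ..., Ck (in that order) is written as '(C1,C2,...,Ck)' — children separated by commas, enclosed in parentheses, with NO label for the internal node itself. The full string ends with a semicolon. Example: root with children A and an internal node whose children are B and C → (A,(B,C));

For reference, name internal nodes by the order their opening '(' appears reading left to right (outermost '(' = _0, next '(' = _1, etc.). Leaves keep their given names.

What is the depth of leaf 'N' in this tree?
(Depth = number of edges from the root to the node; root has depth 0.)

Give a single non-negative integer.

Newick: (R,((N,E,J,C),(V,K,F)),(G,Y,U));
Naming internals by '(' encounter order: outermost '(' = _0, next = _1, ...
Query node: N
Path from root: _0 -> _1 -> _2 -> N
Depth of N: 3 (number of edges from root)

Answer: 3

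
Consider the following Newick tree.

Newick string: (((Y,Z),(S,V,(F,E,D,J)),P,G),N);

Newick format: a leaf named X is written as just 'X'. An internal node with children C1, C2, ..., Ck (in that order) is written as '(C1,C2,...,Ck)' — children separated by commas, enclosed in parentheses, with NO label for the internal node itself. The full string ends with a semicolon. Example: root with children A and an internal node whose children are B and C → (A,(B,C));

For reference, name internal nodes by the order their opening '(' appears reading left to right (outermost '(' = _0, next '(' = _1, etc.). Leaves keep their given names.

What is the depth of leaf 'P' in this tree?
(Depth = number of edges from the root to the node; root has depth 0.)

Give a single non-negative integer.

Answer: 2

Derivation:
Newick: (((Y,Z),(S,V,(F,E,D,J)),P,G),N);
Naming internals by '(' encounter order: outermost '(' = _0, next = _1, ...
Query node: P
Path from root: _0 -> _1 -> P
Depth of P: 2 (number of edges from root)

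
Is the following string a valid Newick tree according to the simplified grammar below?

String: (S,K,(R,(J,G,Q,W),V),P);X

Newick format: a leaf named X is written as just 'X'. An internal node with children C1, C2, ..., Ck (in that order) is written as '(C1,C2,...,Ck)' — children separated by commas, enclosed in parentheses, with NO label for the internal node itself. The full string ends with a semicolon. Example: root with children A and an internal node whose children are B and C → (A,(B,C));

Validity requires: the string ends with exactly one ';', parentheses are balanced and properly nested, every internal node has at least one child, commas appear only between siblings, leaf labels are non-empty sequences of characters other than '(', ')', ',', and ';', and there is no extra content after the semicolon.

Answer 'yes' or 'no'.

Input: (S,K,(R,(J,G,Q,W),V),P);X
Paren balance: 3 '(' vs 3 ')' OK
Ends with single ';': False
Full parse: FAILS (must end with ;)
Valid: False

Answer: no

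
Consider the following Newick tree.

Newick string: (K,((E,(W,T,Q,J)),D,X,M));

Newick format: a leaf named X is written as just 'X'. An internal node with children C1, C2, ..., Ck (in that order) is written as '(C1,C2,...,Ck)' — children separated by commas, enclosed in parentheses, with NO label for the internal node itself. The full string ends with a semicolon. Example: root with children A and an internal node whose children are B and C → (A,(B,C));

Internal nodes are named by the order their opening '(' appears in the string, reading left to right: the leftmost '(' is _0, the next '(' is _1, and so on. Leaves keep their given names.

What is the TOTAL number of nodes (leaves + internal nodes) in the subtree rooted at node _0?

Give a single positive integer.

Answer: 13

Derivation:
Newick: (K,((E,(W,T,Q,J)),D,X,M));
Locate _0: it is the '(' at position 0 (the 1st '(' reading left to right).
Query: subtree rooted at _0
_0: subtree_size = 1 + 12
  K: subtree_size = 1 + 0
  _1: subtree_size = 1 + 10
    _2: subtree_size = 1 + 6
      E: subtree_size = 1 + 0
      _3: subtree_size = 1 + 4
        W: subtree_size = 1 + 0
        T: subtree_size = 1 + 0
        Q: subtree_size = 1 + 0
        J: subtree_size = 1 + 0
    D: subtree_size = 1 + 0
    X: subtree_size = 1 + 0
    M: subtree_size = 1 + 0
Total subtree size of _0: 13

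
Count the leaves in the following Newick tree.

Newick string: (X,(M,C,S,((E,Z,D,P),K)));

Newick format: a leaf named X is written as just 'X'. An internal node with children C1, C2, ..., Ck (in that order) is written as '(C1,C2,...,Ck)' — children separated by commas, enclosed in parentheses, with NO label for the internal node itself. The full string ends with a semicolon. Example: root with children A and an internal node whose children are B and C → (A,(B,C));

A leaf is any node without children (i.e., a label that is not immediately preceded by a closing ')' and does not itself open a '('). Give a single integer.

Answer: 9

Derivation:
Newick: (X,(M,C,S,((E,Z,D,P),K)));
Scan left-to-right; a leaf is any maximal label run not followed by '(':
  pos 1: leaf 'X' → count = 1
  pos 4: leaf 'M' → count = 2
  pos 6: leaf 'C' → count = 3
  pos 8: leaf 'S' → count = 4
  pos 12: leaf 'E' → count = 5
  pos 14: leaf 'Z' → count = 6
  pos 16: leaf 'D' → count = 7
  pos 18: leaf 'P' → count = 8
  pos 21: leaf 'K' → count = 9
Total leaves: 9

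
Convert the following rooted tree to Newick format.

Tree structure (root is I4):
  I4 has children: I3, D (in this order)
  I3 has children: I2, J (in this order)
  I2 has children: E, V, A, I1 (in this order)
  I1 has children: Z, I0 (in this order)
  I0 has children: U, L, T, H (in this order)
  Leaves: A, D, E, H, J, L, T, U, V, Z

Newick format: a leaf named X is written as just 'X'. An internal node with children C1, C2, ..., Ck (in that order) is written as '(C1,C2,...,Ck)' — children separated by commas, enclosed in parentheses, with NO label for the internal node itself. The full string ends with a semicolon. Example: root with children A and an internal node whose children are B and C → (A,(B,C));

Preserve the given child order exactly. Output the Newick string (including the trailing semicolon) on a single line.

internal I4 with children ['I3', 'D']
  internal I3 with children ['I2', 'J']
    internal I2 with children ['E', 'V', 'A', 'I1']
      leaf 'E' → 'E'
      leaf 'V' → 'V'
      leaf 'A' → 'A'
      internal I1 with children ['Z', 'I0']
        leaf 'Z' → 'Z'
        internal I0 with children ['U', 'L', 'T', 'H']
          leaf 'U' → 'U'
          leaf 'L' → 'L'
          leaf 'T' → 'T'
          leaf 'H' → 'H'
        → '(U,L,T,H)'
      → '(Z,(U,L,T,H))'
    → '(E,V,A,(Z,(U,L,T,H)))'
    leaf 'J' → 'J'
  → '((E,V,A,(Z,(U,L,T,H))),J)'
  leaf 'D' → 'D'
→ '(((E,V,A,(Z,(U,L,T,H))),J),D)'
Final: (((E,V,A,(Z,(U,L,T,H))),J),D);

Answer: (((E,V,A,(Z,(U,L,T,H))),J),D);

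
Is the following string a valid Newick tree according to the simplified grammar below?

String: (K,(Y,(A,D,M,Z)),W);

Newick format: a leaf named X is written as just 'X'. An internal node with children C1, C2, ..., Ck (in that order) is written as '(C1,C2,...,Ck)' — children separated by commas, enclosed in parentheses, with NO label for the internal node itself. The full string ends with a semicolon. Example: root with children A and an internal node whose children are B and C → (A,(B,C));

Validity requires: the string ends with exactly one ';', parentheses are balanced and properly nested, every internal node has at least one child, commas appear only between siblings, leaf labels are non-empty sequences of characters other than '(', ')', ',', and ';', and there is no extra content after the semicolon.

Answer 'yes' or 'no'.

Answer: yes

Derivation:
Input: (K,(Y,(A,D,M,Z)),W);
Paren balance: 3 '(' vs 3 ')' OK
Ends with single ';': True
Full parse: OK
Valid: True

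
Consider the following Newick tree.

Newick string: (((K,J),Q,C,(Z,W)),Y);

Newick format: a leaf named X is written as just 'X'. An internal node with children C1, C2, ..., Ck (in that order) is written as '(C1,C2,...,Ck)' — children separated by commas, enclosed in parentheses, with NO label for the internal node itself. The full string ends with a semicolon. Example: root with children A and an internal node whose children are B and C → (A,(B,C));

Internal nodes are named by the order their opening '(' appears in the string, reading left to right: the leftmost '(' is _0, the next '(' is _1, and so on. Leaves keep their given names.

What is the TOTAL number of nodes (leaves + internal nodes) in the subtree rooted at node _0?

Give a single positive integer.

Answer: 11

Derivation:
Newick: (((K,J),Q,C,(Z,W)),Y);
Locate _0: it is the '(' at position 0 (the 1st '(' reading left to right).
Query: subtree rooted at _0
_0: subtree_size = 1 + 10
  _1: subtree_size = 1 + 8
    _2: subtree_size = 1 + 2
      K: subtree_size = 1 + 0
      J: subtree_size = 1 + 0
    Q: subtree_size = 1 + 0
    C: subtree_size = 1 + 0
    _3: subtree_size = 1 + 2
      Z: subtree_size = 1 + 0
      W: subtree_size = 1 + 0
  Y: subtree_size = 1 + 0
Total subtree size of _0: 11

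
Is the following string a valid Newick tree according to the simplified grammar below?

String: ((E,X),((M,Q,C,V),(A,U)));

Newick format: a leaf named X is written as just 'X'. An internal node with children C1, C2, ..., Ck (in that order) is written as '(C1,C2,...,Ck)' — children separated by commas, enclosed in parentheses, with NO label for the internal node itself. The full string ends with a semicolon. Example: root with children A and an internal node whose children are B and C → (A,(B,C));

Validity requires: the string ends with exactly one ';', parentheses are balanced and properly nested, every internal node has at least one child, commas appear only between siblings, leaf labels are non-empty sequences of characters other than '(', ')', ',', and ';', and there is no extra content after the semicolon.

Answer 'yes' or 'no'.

Input: ((E,X),((M,Q,C,V),(A,U)));
Paren balance: 5 '(' vs 5 ')' OK
Ends with single ';': True
Full parse: OK
Valid: True

Answer: yes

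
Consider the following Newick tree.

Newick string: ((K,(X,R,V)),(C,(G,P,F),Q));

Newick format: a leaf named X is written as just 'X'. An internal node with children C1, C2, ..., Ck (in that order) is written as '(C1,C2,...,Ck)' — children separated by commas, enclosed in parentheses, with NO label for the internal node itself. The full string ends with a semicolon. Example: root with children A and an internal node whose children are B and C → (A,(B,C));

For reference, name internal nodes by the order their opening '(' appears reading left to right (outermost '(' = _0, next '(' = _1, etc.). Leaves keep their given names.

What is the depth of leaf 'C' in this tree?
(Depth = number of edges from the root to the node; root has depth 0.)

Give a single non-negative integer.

Newick: ((K,(X,R,V)),(C,(G,P,F),Q));
Naming internals by '(' encounter order: outermost '(' = _0, next = _1, ...
Query node: C
Path from root: _0 -> _3 -> C
Depth of C: 2 (number of edges from root)

Answer: 2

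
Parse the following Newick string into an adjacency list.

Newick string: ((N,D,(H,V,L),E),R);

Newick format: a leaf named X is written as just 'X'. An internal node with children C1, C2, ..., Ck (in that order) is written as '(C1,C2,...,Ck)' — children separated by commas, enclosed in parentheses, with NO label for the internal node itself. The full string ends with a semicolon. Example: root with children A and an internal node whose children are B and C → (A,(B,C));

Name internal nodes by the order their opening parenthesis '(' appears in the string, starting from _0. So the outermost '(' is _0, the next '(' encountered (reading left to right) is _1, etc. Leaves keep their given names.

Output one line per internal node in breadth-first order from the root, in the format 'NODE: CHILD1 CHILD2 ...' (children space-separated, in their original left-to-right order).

Answer: _0: _1 R
_1: N D _2 E
_2: H V L

Derivation:
Input: ((N,D,(H,V,L),E),R);
Scanning left-to-right, naming '(' by encounter order:
  pos 0: '(' -> open internal node _0 (depth 1)
  pos 1: '(' -> open internal node _1 (depth 2)
  pos 6: '(' -> open internal node _2 (depth 3)
  pos 12: ')' -> close internal node _2 (now at depth 2)
  pos 15: ')' -> close internal node _1 (now at depth 1)
  pos 18: ')' -> close internal node _0 (now at depth 0)
Total internal nodes: 3
BFS adjacency from root:
  _0: _1 R
  _1: N D _2 E
  _2: H V L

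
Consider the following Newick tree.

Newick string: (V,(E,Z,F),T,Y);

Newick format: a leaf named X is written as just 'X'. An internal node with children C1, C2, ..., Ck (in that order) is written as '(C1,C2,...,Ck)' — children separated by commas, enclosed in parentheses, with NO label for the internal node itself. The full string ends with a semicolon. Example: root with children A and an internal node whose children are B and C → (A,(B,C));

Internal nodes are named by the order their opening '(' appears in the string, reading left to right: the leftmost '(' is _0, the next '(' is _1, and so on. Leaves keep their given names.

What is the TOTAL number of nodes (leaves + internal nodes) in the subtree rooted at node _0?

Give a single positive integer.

Newick: (V,(E,Z,F),T,Y);
Locate _0: it is the '(' at position 0 (the 1st '(' reading left to right).
Query: subtree rooted at _0
_0: subtree_size = 1 + 7
  V: subtree_size = 1 + 0
  _1: subtree_size = 1 + 3
    E: subtree_size = 1 + 0
    Z: subtree_size = 1 + 0
    F: subtree_size = 1 + 0
  T: subtree_size = 1 + 0
  Y: subtree_size = 1 + 0
Total subtree size of _0: 8

Answer: 8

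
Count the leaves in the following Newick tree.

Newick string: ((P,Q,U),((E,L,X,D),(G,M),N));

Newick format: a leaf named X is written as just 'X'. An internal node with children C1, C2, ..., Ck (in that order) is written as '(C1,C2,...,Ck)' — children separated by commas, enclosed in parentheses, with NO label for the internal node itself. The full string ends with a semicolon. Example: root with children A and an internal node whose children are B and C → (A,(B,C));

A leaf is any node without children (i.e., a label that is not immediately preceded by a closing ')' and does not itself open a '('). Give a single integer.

Newick: ((P,Q,U),((E,L,X,D),(G,M),N));
Scan left-to-right; a leaf is any maximal label run not followed by '(':
  pos 2: leaf 'P' → count = 1
  pos 4: leaf 'Q' → count = 2
  pos 6: leaf 'U' → count = 3
  pos 11: leaf 'E' → count = 4
  pos 13: leaf 'L' → count = 5
  pos 15: leaf 'X' → count = 6
  pos 17: leaf 'D' → count = 7
  pos 21: leaf 'G' → count = 8
  pos 23: leaf 'M' → count = 9
  pos 26: leaf 'N' → count = 10
Total leaves: 10

Answer: 10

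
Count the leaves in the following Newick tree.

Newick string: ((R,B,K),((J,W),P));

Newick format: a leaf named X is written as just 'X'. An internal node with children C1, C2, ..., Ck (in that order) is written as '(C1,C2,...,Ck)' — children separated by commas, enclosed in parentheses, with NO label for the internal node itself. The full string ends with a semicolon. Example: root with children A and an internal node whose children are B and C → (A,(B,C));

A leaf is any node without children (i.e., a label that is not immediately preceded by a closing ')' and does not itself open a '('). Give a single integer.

Newick: ((R,B,K),((J,W),P));
Scan left-to-right; a leaf is any maximal label run not followed by '(':
  pos 2: leaf 'R' → count = 1
  pos 4: leaf 'B' → count = 2
  pos 6: leaf 'K' → count = 3
  pos 11: leaf 'J' → count = 4
  pos 13: leaf 'W' → count = 5
  pos 16: leaf 'P' → count = 6
Total leaves: 6

Answer: 6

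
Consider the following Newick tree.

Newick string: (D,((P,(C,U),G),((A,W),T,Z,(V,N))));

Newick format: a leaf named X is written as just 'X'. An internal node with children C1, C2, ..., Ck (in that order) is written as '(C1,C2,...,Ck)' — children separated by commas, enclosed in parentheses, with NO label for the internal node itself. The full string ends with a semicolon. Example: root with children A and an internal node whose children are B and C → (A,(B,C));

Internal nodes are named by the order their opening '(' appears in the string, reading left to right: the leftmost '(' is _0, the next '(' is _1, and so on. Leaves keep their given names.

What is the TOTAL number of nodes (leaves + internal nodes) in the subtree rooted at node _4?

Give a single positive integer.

Answer: 9

Derivation:
Newick: (D,((P,(C,U),G),((A,W),T,Z,(V,N))));
Locate _4: it is the '(' at position 16 (the 5th '(' reading left to right).
Query: subtree rooted at _4
_4: subtree_size = 1 + 8
  _5: subtree_size = 1 + 2
    A: subtree_size = 1 + 0
    W: subtree_size = 1 + 0
  T: subtree_size = 1 + 0
  Z: subtree_size = 1 + 0
  _6: subtree_size = 1 + 2
    V: subtree_size = 1 + 0
    N: subtree_size = 1 + 0
Total subtree size of _4: 9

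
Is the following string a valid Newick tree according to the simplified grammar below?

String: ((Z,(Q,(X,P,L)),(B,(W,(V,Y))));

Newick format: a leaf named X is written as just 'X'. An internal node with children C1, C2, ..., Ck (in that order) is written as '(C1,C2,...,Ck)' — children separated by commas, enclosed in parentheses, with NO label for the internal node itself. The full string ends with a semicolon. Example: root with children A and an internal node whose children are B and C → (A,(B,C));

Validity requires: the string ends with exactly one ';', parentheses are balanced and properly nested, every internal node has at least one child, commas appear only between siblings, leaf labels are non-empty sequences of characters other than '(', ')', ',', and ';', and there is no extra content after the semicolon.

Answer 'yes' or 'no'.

Answer: no

Derivation:
Input: ((Z,(Q,(X,P,L)),(B,(W,(V,Y))));
Paren balance: 7 '(' vs 6 ')' MISMATCH
Ends with single ';': True
Full parse: FAILS (expected , or ) at pos 30)
Valid: False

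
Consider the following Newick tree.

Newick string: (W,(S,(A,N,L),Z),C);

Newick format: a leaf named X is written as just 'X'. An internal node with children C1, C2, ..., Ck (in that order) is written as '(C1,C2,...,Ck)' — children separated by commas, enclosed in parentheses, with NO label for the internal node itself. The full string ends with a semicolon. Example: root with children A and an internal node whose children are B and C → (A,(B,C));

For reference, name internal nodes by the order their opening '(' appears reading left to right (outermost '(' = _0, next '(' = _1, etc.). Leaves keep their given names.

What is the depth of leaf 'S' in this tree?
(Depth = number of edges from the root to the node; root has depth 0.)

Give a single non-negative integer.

Answer: 2

Derivation:
Newick: (W,(S,(A,N,L),Z),C);
Naming internals by '(' encounter order: outermost '(' = _0, next = _1, ...
Query node: S
Path from root: _0 -> _1 -> S
Depth of S: 2 (number of edges from root)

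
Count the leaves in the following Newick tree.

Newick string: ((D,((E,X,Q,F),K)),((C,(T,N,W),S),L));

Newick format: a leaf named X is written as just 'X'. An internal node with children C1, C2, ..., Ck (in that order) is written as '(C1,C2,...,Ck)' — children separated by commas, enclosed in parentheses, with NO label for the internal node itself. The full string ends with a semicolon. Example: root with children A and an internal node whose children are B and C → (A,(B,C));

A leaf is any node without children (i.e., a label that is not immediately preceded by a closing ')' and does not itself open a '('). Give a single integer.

Answer: 12

Derivation:
Newick: ((D,((E,X,Q,F),K)),((C,(T,N,W),S),L));
Scan left-to-right; a leaf is any maximal label run not followed by '(':
  pos 2: leaf 'D' → count = 1
  pos 6: leaf 'E' → count = 2
  pos 8: leaf 'X' → count = 3
  pos 10: leaf 'Q' → count = 4
  pos 12: leaf 'F' → count = 5
  pos 15: leaf 'K' → count = 6
  pos 21: leaf 'C' → count = 7
  pos 24: leaf 'T' → count = 8
  pos 26: leaf 'N' → count = 9
  pos 28: leaf 'W' → count = 10
  pos 31: leaf 'S' → count = 11
  pos 34: leaf 'L' → count = 12
Total leaves: 12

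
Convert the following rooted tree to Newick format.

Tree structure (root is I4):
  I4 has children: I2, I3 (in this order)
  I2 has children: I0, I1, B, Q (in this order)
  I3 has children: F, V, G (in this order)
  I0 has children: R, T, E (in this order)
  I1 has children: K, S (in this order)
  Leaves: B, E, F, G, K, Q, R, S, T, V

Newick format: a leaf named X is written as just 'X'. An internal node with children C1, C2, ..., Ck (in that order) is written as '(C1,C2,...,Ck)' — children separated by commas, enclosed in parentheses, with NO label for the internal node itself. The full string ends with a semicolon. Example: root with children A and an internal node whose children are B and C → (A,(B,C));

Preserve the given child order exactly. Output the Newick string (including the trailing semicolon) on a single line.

Answer: (((R,T,E),(K,S),B,Q),(F,V,G));

Derivation:
internal I4 with children ['I2', 'I3']
  internal I2 with children ['I0', 'I1', 'B', 'Q']
    internal I0 with children ['R', 'T', 'E']
      leaf 'R' → 'R'
      leaf 'T' → 'T'
      leaf 'E' → 'E'
    → '(R,T,E)'
    internal I1 with children ['K', 'S']
      leaf 'K' → 'K'
      leaf 'S' → 'S'
    → '(K,S)'
    leaf 'B' → 'B'
    leaf 'Q' → 'Q'
  → '((R,T,E),(K,S),B,Q)'
  internal I3 with children ['F', 'V', 'G']
    leaf 'F' → 'F'
    leaf 'V' → 'V'
    leaf 'G' → 'G'
  → '(F,V,G)'
→ '(((R,T,E),(K,S),B,Q),(F,V,G))'
Final: (((R,T,E),(K,S),B,Q),(F,V,G));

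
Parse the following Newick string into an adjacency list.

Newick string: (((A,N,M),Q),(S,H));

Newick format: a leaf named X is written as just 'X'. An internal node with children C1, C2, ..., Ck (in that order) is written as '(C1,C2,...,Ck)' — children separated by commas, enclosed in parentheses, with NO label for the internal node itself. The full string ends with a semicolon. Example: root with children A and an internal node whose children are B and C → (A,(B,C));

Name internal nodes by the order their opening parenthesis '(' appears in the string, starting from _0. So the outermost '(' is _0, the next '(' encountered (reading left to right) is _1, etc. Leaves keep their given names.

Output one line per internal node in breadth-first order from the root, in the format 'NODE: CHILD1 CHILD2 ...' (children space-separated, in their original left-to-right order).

Answer: _0: _1 _3
_1: _2 Q
_3: S H
_2: A N M

Derivation:
Input: (((A,N,M),Q),(S,H));
Scanning left-to-right, naming '(' by encounter order:
  pos 0: '(' -> open internal node _0 (depth 1)
  pos 1: '(' -> open internal node _1 (depth 2)
  pos 2: '(' -> open internal node _2 (depth 3)
  pos 8: ')' -> close internal node _2 (now at depth 2)
  pos 11: ')' -> close internal node _1 (now at depth 1)
  pos 13: '(' -> open internal node _3 (depth 2)
  pos 17: ')' -> close internal node _3 (now at depth 1)
  pos 18: ')' -> close internal node _0 (now at depth 0)
Total internal nodes: 4
BFS adjacency from root:
  _0: _1 _3
  _1: _2 Q
  _3: S H
  _2: A N M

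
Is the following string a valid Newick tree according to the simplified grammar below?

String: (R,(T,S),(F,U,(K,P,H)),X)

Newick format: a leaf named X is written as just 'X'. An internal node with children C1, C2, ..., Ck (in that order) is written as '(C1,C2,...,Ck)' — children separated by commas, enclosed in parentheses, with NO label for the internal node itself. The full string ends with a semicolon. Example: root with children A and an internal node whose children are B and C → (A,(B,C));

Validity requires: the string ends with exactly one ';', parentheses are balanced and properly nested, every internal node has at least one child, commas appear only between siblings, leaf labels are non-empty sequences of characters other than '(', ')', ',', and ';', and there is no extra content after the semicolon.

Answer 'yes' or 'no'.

Input: (R,(T,S),(F,U,(K,P,H)),X)
Paren balance: 4 '(' vs 4 ')' OK
Ends with single ';': False
Full parse: FAILS (must end with ;)
Valid: False

Answer: no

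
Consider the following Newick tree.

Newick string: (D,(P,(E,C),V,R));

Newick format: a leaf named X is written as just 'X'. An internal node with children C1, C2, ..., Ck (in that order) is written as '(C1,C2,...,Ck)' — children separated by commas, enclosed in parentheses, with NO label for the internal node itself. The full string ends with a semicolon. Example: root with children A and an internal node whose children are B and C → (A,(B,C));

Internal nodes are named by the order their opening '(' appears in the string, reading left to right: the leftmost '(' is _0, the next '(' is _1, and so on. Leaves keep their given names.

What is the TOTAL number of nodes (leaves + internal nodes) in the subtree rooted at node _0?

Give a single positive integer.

Newick: (D,(P,(E,C),V,R));
Locate _0: it is the '(' at position 0 (the 1st '(' reading left to right).
Query: subtree rooted at _0
_0: subtree_size = 1 + 8
  D: subtree_size = 1 + 0
  _1: subtree_size = 1 + 6
    P: subtree_size = 1 + 0
    _2: subtree_size = 1 + 2
      E: subtree_size = 1 + 0
      C: subtree_size = 1 + 0
    V: subtree_size = 1 + 0
    R: subtree_size = 1 + 0
Total subtree size of _0: 9

Answer: 9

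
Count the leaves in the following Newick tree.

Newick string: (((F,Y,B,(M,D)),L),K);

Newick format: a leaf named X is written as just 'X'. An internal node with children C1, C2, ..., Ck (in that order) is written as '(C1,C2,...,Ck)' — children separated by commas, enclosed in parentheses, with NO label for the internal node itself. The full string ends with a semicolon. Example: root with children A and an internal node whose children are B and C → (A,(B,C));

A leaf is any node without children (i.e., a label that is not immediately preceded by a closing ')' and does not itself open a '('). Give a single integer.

Answer: 7

Derivation:
Newick: (((F,Y,B,(M,D)),L),K);
Scan left-to-right; a leaf is any maximal label run not followed by '(':
  pos 3: leaf 'F' → count = 1
  pos 5: leaf 'Y' → count = 2
  pos 7: leaf 'B' → count = 3
  pos 10: leaf 'M' → count = 4
  pos 12: leaf 'D' → count = 5
  pos 16: leaf 'L' → count = 6
  pos 19: leaf 'K' → count = 7
Total leaves: 7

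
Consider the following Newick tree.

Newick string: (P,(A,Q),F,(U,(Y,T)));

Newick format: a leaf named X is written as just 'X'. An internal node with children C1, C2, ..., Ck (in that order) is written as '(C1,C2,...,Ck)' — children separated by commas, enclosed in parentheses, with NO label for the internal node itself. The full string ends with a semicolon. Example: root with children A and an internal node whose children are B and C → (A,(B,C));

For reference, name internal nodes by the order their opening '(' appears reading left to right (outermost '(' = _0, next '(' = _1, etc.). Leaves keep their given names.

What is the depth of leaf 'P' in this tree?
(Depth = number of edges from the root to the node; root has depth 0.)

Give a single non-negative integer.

Answer: 1

Derivation:
Newick: (P,(A,Q),F,(U,(Y,T)));
Naming internals by '(' encounter order: outermost '(' = _0, next = _1, ...
Query node: P
Path from root: _0 -> P
Depth of P: 1 (number of edges from root)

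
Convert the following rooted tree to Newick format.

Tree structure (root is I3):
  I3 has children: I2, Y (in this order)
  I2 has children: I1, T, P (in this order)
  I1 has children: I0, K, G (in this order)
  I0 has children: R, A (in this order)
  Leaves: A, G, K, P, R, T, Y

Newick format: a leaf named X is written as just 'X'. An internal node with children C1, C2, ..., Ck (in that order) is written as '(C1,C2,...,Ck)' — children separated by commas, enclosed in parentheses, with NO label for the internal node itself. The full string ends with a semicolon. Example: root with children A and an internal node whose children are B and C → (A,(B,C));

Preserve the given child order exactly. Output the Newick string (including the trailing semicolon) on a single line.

internal I3 with children ['I2', 'Y']
  internal I2 with children ['I1', 'T', 'P']
    internal I1 with children ['I0', 'K', 'G']
      internal I0 with children ['R', 'A']
        leaf 'R' → 'R'
        leaf 'A' → 'A'
      → '(R,A)'
      leaf 'K' → 'K'
      leaf 'G' → 'G'
    → '((R,A),K,G)'
    leaf 'T' → 'T'
    leaf 'P' → 'P'
  → '(((R,A),K,G),T,P)'
  leaf 'Y' → 'Y'
→ '((((R,A),K,G),T,P),Y)'
Final: ((((R,A),K,G),T,P),Y);

Answer: ((((R,A),K,G),T,P),Y);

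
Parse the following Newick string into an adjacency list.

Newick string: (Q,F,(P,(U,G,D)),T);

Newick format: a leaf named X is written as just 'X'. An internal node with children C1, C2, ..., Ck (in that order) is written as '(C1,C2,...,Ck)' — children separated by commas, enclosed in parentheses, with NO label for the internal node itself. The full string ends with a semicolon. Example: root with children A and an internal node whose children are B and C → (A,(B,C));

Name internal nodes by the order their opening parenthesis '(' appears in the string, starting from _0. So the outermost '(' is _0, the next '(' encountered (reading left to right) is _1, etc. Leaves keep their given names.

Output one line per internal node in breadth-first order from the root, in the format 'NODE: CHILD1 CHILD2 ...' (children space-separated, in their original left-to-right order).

Input: (Q,F,(P,(U,G,D)),T);
Scanning left-to-right, naming '(' by encounter order:
  pos 0: '(' -> open internal node _0 (depth 1)
  pos 5: '(' -> open internal node _1 (depth 2)
  pos 8: '(' -> open internal node _2 (depth 3)
  pos 14: ')' -> close internal node _2 (now at depth 2)
  pos 15: ')' -> close internal node _1 (now at depth 1)
  pos 18: ')' -> close internal node _0 (now at depth 0)
Total internal nodes: 3
BFS adjacency from root:
  _0: Q F _1 T
  _1: P _2
  _2: U G D

Answer: _0: Q F _1 T
_1: P _2
_2: U G D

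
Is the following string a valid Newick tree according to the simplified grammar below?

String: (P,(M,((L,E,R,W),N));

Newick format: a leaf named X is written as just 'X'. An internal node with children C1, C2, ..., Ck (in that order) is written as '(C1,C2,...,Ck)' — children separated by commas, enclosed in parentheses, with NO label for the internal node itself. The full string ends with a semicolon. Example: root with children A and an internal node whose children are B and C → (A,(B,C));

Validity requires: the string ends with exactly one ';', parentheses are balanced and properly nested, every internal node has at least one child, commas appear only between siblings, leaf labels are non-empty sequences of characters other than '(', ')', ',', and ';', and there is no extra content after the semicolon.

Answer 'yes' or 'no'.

Answer: no

Derivation:
Input: (P,(M,((L,E,R,W),N));
Paren balance: 4 '(' vs 3 ')' MISMATCH
Ends with single ';': True
Full parse: FAILS (expected , or ) at pos 20)
Valid: False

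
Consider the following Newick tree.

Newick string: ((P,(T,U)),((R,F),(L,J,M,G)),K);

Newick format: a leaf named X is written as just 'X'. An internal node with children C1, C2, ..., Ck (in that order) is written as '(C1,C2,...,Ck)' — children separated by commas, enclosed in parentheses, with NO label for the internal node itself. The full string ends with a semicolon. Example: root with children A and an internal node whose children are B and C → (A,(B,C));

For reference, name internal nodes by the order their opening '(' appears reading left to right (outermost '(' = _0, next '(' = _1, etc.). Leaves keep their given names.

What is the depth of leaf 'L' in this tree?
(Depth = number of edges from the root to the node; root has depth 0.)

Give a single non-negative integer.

Newick: ((P,(T,U)),((R,F),(L,J,M,G)),K);
Naming internals by '(' encounter order: outermost '(' = _0, next = _1, ...
Query node: L
Path from root: _0 -> _3 -> _5 -> L
Depth of L: 3 (number of edges from root)

Answer: 3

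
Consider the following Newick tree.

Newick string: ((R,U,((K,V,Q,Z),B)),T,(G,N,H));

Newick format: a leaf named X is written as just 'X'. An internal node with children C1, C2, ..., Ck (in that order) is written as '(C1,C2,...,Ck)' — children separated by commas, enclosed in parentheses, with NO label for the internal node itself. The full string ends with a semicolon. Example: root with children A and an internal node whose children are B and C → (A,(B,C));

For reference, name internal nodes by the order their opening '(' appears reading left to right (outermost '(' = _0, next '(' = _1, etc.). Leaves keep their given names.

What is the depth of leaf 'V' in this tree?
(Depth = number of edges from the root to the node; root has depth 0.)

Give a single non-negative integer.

Answer: 4

Derivation:
Newick: ((R,U,((K,V,Q,Z),B)),T,(G,N,H));
Naming internals by '(' encounter order: outermost '(' = _0, next = _1, ...
Query node: V
Path from root: _0 -> _1 -> _2 -> _3 -> V
Depth of V: 4 (number of edges from root)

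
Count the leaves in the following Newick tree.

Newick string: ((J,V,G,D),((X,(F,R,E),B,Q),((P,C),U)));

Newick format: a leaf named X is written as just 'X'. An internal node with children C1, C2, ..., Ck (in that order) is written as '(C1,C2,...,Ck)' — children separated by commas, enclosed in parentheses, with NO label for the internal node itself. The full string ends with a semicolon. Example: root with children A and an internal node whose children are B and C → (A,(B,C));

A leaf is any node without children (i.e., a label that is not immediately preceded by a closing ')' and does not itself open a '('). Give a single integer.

Newick: ((J,V,G,D),((X,(F,R,E),B,Q),((P,C),U)));
Scan left-to-right; a leaf is any maximal label run not followed by '(':
  pos 2: leaf 'J' → count = 1
  pos 4: leaf 'V' → count = 2
  pos 6: leaf 'G' → count = 3
  pos 8: leaf 'D' → count = 4
  pos 13: leaf 'X' → count = 5
  pos 16: leaf 'F' → count = 6
  pos 18: leaf 'R' → count = 7
  pos 20: leaf 'E' → count = 8
  pos 23: leaf 'B' → count = 9
  pos 25: leaf 'Q' → count = 10
  pos 30: leaf 'P' → count = 11
  pos 32: leaf 'C' → count = 12
  pos 35: leaf 'U' → count = 13
Total leaves: 13

Answer: 13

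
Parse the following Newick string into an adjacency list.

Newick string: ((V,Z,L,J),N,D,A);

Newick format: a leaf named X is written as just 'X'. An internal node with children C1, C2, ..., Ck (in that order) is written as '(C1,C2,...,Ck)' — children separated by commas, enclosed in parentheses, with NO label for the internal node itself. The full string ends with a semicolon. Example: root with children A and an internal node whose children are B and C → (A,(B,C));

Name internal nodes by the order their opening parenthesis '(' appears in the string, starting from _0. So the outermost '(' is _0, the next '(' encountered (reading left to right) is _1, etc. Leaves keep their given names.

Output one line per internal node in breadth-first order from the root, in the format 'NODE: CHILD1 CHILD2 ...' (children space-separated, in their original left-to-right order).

Answer: _0: _1 N D A
_1: V Z L J

Derivation:
Input: ((V,Z,L,J),N,D,A);
Scanning left-to-right, naming '(' by encounter order:
  pos 0: '(' -> open internal node _0 (depth 1)
  pos 1: '(' -> open internal node _1 (depth 2)
  pos 9: ')' -> close internal node _1 (now at depth 1)
  pos 16: ')' -> close internal node _0 (now at depth 0)
Total internal nodes: 2
BFS adjacency from root:
  _0: _1 N D A
  _1: V Z L J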